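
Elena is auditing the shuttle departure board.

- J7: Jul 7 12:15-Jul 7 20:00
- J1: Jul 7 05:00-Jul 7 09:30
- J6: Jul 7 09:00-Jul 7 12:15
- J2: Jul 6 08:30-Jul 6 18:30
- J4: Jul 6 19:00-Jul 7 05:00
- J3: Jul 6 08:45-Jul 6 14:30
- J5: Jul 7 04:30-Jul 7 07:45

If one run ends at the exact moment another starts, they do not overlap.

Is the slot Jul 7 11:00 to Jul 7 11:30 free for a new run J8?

No — it overlaps J6

J2: ends Jul 6 18:30 at or before J8 starts Jul 7 11:00 → clear.
J3: ends Jul 6 14:30 at or before J8 starts Jul 7 11:00 → clear.
J4: ends Jul 7 05:00 at or before J8 starts Jul 7 11:00 → clear.
J5: ends Jul 7 07:45 at or before J8 starts Jul 7 11:00 → clear.
J1: ends Jul 7 09:30 at or before J8 starts Jul 7 11:00 → clear.
J6: starts Jul 7 09:00 before J8 ends Jul 7 11:30, and ends Jul 7 12:15 after J8 starts Jul 7 11:00 → overlap.
J7: starts Jul 7 12:15 at or after J8 ends Jul 7 11:30 → clear.
J8 overlaps J6.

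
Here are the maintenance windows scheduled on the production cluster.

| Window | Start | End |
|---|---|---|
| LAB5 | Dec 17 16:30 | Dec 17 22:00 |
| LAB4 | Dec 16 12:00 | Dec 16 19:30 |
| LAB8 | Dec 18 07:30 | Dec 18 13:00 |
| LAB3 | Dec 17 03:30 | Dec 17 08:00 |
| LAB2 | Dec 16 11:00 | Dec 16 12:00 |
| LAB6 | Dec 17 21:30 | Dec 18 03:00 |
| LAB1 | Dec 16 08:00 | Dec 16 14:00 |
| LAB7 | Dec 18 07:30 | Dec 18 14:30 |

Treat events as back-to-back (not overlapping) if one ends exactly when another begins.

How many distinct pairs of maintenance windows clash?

4

Check each pair: they overlap iff neither finishes before the other starts.
Sorted by start: LAB1, LAB2, LAB4, LAB3, LAB5, LAB6, LAB7, LAB8.
LAB2 starts before LAB1 ends → LAB1 and LAB2 overlap.
LAB4 starts before LAB1 ends → LAB1 and LAB4 overlap.
LAB3 starts after LAB1 ends — done with LAB1.
LAB4 starts exactly when LAB2 ends (back-to-back, no overlap) — done with LAB2.
LAB3 starts after LAB4 ends — done with LAB4.
LAB5 starts after LAB3 ends — done with LAB3.
LAB6 starts before LAB5 ends → LAB5 and LAB6 overlap.
LAB7 starts after LAB5 ends — done with LAB5.
LAB7 starts after LAB6 ends — done with LAB6.
LAB8 starts before LAB7 ends → LAB7 and LAB8 overlap.
Overlapping pairs: LAB1 & LAB2, LAB1 & LAB4, LAB5 & LAB6, LAB7 & LAB8 — 4 in total.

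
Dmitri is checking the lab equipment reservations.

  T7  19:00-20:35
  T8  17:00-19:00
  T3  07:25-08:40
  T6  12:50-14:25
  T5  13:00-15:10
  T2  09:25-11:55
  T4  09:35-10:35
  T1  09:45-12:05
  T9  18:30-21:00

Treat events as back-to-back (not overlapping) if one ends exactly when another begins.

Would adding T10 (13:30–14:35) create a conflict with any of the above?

Yes — it overlaps T5, T6

T3: ends 08:40 at or before T10 starts 13:30 → clear.
T2: ends 11:55 at or before T10 starts 13:30 → clear.
T4: ends 10:35 at or before T10 starts 13:30 → clear.
T1: ends 12:05 at or before T10 starts 13:30 → clear.
T6: starts 12:50 before T10 ends 14:35, and ends 14:25 after T10 starts 13:30 → overlap.
T5: starts 13:00 before T10 ends 14:35, and ends 15:10 after T10 starts 13:30 → overlap.
T8: starts 17:00 at or after T10 ends 14:35 → clear.
T9: starts 18:30 at or after T10 ends 14:35 → clear.
T7: starts 19:00 at or after T10 ends 14:35 → clear.
T10 overlaps T5, T6.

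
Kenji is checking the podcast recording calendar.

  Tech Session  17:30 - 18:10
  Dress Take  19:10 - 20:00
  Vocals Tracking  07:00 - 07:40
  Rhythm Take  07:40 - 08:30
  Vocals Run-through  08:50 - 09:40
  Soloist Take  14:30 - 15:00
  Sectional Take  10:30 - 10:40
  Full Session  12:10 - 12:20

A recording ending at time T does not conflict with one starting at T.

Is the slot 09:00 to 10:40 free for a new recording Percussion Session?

Vocals Tracking: ends 07:40 at or before Percussion Session starts 09:00 → clear.
Rhythm Take: ends 08:30 at or before Percussion Session starts 09:00 → clear.
Vocals Run-through: starts 08:50 before Percussion Session ends 10:40, and ends 09:40 after Percussion Session starts 09:00 → overlap.
Sectional Take: starts 10:30 before Percussion Session ends 10:40, and ends 10:40 after Percussion Session starts 09:00 → overlap.
Full Session: starts 12:10 at or after Percussion Session ends 10:40 → clear.
Soloist Take: starts 14:30 at or after Percussion Session ends 10:40 → clear.
Tech Session: starts 17:30 at or after Percussion Session ends 10:40 → clear.
Dress Take: starts 19:10 at or after Percussion Session ends 10:40 → clear.
Percussion Session overlaps Vocals Run-through, Sectional Take.

No — it overlaps Sectional Take, Vocals Run-through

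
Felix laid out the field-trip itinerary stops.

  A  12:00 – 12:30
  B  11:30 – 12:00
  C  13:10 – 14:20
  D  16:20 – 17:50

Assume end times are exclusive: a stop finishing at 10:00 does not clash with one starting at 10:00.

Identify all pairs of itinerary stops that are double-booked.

Sorted by start: B, A, C, D.
A starts exactly when B ends (back-to-back, no overlap), so nothing later overlaps B either.
C starts after A ends, so nothing later overlaps A either.
D starts after C ends.

no conflicts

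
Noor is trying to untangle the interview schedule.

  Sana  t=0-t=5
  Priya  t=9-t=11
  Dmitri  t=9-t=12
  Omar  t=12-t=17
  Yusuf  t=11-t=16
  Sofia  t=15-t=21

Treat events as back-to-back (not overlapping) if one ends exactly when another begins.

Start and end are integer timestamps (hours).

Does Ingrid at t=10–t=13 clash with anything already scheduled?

Sana: ends t=5 at or before Ingrid starts t=10 → clear.
Priya: starts t=9 before Ingrid ends t=13, and ends t=11 after Ingrid starts t=10 → overlap.
Dmitri: starts t=9 before Ingrid ends t=13, and ends t=12 after Ingrid starts t=10 → overlap.
Yusuf: starts t=11 before Ingrid ends t=13, and ends t=16 after Ingrid starts t=10 → overlap.
Omar: starts t=12 before Ingrid ends t=13, and ends t=17 after Ingrid starts t=10 → overlap.
Sofia: starts t=15 at or after Ingrid ends t=13 → clear.
Ingrid overlaps Priya, Dmitri, Omar, Yusuf.

Yes — it overlaps Dmitri, Omar, Priya, Yusuf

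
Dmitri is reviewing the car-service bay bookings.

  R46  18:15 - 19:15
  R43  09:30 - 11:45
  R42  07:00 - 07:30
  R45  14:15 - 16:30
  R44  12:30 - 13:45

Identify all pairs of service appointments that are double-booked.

Two intervals overlap when each starts before the other ends.
Sorted by start: R42, R43, R44, R45, R46.
R43 starts after R42 ends — done with R42.
R44 starts after R43 ends — done with R43.
R45 starts after R44 ends — done with R44.
R46 starts after R45 ends.

none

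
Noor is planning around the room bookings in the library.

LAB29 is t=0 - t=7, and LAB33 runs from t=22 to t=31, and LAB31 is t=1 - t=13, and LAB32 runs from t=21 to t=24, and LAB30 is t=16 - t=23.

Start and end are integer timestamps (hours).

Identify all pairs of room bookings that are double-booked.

LAB29 & LAB31, LAB30 & LAB32, LAB30 & LAB33, LAB32 & LAB33

Sorted by start: LAB29, LAB31, LAB30, LAB32, LAB33.
LAB31 starts before LAB29 ends → LAB29 and LAB31 overlap.
LAB30 starts after LAB29 ends; LAB29 is clear from here.
LAB30 starts after LAB31 ends; LAB31 is clear from here.
LAB32 starts before LAB30 ends → LAB30 and LAB32 overlap.
LAB33 starts before LAB30 ends → LAB30 and LAB33 overlap.
LAB33 starts before LAB32 ends → LAB32 and LAB33 overlap.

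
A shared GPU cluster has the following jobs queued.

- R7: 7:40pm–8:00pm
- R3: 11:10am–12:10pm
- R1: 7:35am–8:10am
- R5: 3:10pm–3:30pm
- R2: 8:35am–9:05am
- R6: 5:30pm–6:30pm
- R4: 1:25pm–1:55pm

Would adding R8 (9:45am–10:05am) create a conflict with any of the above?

R1: ends 8:10am at or before R8 starts 9:45am → clear.
R2: ends 9:05am at or before R8 starts 9:45am → clear.
R3: starts 11:10am at or after R8 ends 10:05am → clear.
R4: starts 1:25pm at or after R8 ends 10:05am → clear.
R5: starts 3:10pm at or after R8 ends 10:05am → clear.
R6: starts 5:30pm at or after R8 ends 10:05am → clear.
R7: starts 7:40pm at or after R8 ends 10:05am → clear.

No — it doesn't clash with anything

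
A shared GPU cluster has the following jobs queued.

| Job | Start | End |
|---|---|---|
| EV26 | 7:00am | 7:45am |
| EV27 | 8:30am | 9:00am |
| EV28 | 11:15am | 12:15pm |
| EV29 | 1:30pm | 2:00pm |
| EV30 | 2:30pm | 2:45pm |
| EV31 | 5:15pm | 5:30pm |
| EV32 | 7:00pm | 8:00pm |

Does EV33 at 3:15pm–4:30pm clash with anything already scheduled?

EV26: ends 7:45am at or before EV33 starts 3:15pm → clear.
EV27: ends 9:00am at or before EV33 starts 3:15pm → clear.
EV28: ends 12:15pm at or before EV33 starts 3:15pm → clear.
EV29: ends 2:00pm at or before EV33 starts 3:15pm → clear.
EV30: ends 2:45pm at or before EV33 starts 3:15pm → clear.
EV31: starts 5:15pm at or after EV33 ends 4:30pm → clear.
EV32: starts 7:00pm at or after EV33 ends 4:30pm → clear.

No — it doesn't clash with anything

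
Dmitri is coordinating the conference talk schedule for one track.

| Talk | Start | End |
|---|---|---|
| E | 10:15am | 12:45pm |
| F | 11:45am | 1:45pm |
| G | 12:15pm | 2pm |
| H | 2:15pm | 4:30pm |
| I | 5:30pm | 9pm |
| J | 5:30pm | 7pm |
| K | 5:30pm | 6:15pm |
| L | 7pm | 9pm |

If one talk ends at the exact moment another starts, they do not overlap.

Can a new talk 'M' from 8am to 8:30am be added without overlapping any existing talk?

E: starts 10:15am at or after M ends 8:30am → clear.
F: starts 11:45am at or after M ends 8:30am → clear.
G: starts 12:15pm at or after M ends 8:30am → clear.
H: starts 2:15pm at or after M ends 8:30am → clear.
I: starts 5:30pm at or after M ends 8:30am → clear.
J: starts 5:30pm at or after M ends 8:30am → clear.
K: starts 5:30pm at or after M ends 8:30am → clear.
L: starts 7pm at or after M ends 8:30am → clear.

Yes — the slot is free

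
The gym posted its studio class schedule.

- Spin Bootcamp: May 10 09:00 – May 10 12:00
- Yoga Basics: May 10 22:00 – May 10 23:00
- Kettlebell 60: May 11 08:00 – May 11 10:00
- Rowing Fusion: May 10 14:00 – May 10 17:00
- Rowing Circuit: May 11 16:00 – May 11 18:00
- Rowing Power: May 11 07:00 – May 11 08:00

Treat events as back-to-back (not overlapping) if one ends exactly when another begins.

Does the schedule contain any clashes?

No

Sorted by start: Spin Bootcamp, Rowing Fusion, Yoga Basics, Rowing Power, Kettlebell 60, Rowing Circuit.
Rowing Fusion starts after Spin Bootcamp ends, so Spin Bootcamp has no further overlaps.
Yoga Basics starts after Rowing Fusion ends, so Rowing Fusion has no further overlaps.
Rowing Power starts after Yoga Basics ends, so Yoga Basics has no further overlaps.
Kettlebell 60 starts exactly when Rowing Power ends (back-to-back, no overlap), so Rowing Power has no further overlaps.
Rowing Circuit starts after Kettlebell 60 ends.
Every pair is clear; the schedule has no overlaps.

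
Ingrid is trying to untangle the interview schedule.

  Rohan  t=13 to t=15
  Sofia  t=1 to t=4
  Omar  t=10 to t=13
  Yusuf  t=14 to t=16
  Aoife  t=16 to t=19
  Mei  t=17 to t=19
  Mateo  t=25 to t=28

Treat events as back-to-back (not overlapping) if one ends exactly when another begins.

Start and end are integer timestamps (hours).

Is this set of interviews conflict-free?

Sorted by start: Sofia, Omar, Rohan, Yusuf, Aoife, Mei, Mateo.
Omar starts after Sofia ends, so nothing later overlaps Sofia either.
Rohan starts exactly when Omar ends (back-to-back, no overlap), so nothing later overlaps Omar either.
Yusuf starts before Rohan ends → Rohan and Yusuf overlap.
That's a conflict, so the schedule is not conflict-free.

No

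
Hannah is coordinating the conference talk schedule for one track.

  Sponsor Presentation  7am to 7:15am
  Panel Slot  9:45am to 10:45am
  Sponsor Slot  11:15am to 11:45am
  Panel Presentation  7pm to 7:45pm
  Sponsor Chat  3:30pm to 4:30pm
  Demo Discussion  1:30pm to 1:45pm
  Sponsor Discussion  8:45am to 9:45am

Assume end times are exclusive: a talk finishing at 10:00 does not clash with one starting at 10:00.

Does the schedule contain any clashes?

Two intervals overlap when each starts before the other ends.
Sorted by start: Sponsor Presentation, Sponsor Discussion, Panel Slot, Sponsor Slot, Demo Discussion, Sponsor Chat, Panel Presentation.
Sponsor Discussion starts after Sponsor Presentation ends; Sponsor Presentation is clear from here.
Panel Slot starts exactly when Sponsor Discussion ends (back-to-back, no overlap); Sponsor Discussion is clear from here.
Sponsor Slot starts after Panel Slot ends; Panel Slot is clear from here.
Demo Discussion starts after Sponsor Slot ends; Sponsor Slot is clear from here.
Sponsor Chat starts after Demo Discussion ends; Demo Discussion is clear from here.
Panel Presentation starts after Sponsor Chat ends.
Every pair is clear; the schedule has no overlaps.

No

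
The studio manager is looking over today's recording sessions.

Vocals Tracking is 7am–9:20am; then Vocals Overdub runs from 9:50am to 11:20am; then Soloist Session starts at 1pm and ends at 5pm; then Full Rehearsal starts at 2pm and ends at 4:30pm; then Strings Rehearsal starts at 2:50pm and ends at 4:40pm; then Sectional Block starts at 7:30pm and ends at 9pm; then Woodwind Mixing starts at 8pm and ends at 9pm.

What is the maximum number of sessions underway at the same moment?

3

Sweep the timeline, counting +1 at each start and −1 at each end (ends before starts at a tie):
7am start Vocals Tracking → 1
9:20am end Vocals Tracking → 0
9:50am start Vocals Overdub → 1
11:20am end Vocals Overdub → 0
1pm start Soloist Session → 1
2pm start Full Rehearsal → 2
2:50pm start Strings Rehearsal → 3
4:30pm end Full Rehearsal → 2
4:40pm end Strings Rehearsal → 1
5pm end Soloist Session → 0
7:30pm start Sectional Block → 1
8pm start Woodwind Mixing → 2
9pm end Sectional Block → 1
9pm end Woodwind Mixing → 0
Peak is 3, at 2:50pm (Full Rehearsal, Soloist Session, Strings Rehearsal).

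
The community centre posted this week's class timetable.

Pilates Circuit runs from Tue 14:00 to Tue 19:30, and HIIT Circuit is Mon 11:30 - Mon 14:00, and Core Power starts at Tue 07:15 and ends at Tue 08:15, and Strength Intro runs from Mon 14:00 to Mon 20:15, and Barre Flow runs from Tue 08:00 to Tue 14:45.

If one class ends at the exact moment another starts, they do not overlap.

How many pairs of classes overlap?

Check each pair: they overlap iff neither finishes before the other starts.
Sorted by start: HIIT Circuit, Strength Intro, Core Power, Barre Flow, Pilates Circuit.
Strength Intro starts exactly when HIIT Circuit ends (back-to-back, no overlap); HIIT Circuit is clear from here.
Core Power starts after Strength Intro ends; Strength Intro is clear from here.
Barre Flow starts before Core Power ends → Core Power and Barre Flow overlap.
Pilates Circuit starts after Core Power ends.
Pilates Circuit starts before Barre Flow ends → Barre Flow and Pilates Circuit overlap.
Overlapping pairs: Barre Flow & Core Power, Barre Flow & Pilates Circuit — 2 in total.

2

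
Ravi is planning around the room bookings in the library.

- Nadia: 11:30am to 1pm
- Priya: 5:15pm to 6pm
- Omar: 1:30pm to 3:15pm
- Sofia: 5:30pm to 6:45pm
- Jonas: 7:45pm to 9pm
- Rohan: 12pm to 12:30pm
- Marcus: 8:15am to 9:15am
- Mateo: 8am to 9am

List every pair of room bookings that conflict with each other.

Marcus & Mateo, Nadia & Rohan, Priya & Sofia

Two intervals overlap when each starts before the other ends.
Sorted by start: Mateo, Marcus, Nadia, Rohan, Omar, Priya, Sofia, Jonas.
Marcus starts before Mateo ends → Mateo and Marcus overlap.
Nadia starts after Mateo ends, so nothing later overlaps Mateo either.
Nadia starts after Marcus ends, so nothing later overlaps Marcus either.
Rohan starts before Nadia ends → Nadia and Rohan overlap.
Omar starts after Nadia ends, so nothing later overlaps Nadia either.
Omar starts after Rohan ends, so nothing later overlaps Rohan either.
Priya starts after Omar ends, so nothing later overlaps Omar either.
Sofia starts before Priya ends → Priya and Sofia overlap.
Jonas starts after Priya ends.
Jonas starts after Sofia ends.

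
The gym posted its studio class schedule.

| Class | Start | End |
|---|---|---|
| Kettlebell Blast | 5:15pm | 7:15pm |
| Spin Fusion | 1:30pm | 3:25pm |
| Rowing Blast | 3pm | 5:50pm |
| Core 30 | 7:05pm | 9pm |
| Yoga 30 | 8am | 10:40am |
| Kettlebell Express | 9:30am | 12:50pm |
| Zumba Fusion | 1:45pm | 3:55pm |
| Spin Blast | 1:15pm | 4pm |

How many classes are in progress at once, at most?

4

Sort all start/end points and keep a running count:
8am start Yoga 30 → 1
9:30am start Kettlebell Express → 2
10:40am end Yoga 30 → 1
12:50pm end Kettlebell Express → 0
1:15pm start Spin Blast → 1
1:30pm start Spin Fusion → 2
1:45pm start Zumba Fusion → 3
3pm start Rowing Blast → 4
3:25pm end Spin Fusion → 3
3:55pm end Zumba Fusion → 2
4pm end Spin Blast → 1
5:15pm start Kettlebell Blast → 2
5:50pm end Rowing Blast → 1
7:05pm start Core 30 → 2
7:15pm end Kettlebell Blast → 1
9pm end Core 30 → 0
Peak is 4, at 3pm (Rowing Blast, Spin Blast, Spin Fusion, Zumba Fusion).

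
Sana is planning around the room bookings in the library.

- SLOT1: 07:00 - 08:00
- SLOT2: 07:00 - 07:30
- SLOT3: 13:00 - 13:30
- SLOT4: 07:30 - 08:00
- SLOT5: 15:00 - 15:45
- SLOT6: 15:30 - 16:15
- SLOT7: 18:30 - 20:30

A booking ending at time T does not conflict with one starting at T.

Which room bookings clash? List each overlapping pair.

Sorted by start: SLOT1, SLOT2, SLOT4, SLOT3, SLOT5, SLOT6, SLOT7.
SLOT2 starts before SLOT1 ends → SLOT1 and SLOT2 overlap.
SLOT4 starts before SLOT1 ends → SLOT1 and SLOT4 overlap.
SLOT3 starts after SLOT1 ends — done with SLOT1.
SLOT4 starts exactly when SLOT2 ends (back-to-back, no overlap) — done with SLOT2.
SLOT3 starts after SLOT4 ends — done with SLOT4.
SLOT5 starts after SLOT3 ends — done with SLOT3.
SLOT6 starts before SLOT5 ends → SLOT5 and SLOT6 overlap.
SLOT7 starts after SLOT5 ends.
SLOT7 starts after SLOT6 ends.

SLOT1 & SLOT2, SLOT1 & SLOT4, SLOT5 & SLOT6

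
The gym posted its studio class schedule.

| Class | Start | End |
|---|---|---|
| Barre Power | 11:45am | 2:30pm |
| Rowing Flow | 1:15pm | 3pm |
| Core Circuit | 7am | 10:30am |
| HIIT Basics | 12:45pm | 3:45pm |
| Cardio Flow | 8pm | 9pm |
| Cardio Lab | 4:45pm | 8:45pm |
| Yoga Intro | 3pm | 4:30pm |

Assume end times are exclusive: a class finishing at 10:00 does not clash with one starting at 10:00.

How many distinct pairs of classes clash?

5

Sorted by start: Core Circuit, Barre Power, HIIT Basics, Rowing Flow, Yoga Intro, Cardio Lab, Cardio Flow.
Barre Power starts after Core Circuit ends — done with Core Circuit.
HIIT Basics starts before Barre Power ends → Barre Power and HIIT Basics overlap.
Rowing Flow starts before Barre Power ends → Barre Power and Rowing Flow overlap.
Yoga Intro starts after Barre Power ends — done with Barre Power.
Rowing Flow starts before HIIT Basics ends → HIIT Basics and Rowing Flow overlap.
Yoga Intro starts before HIIT Basics ends → HIIT Basics and Yoga Intro overlap.
Cardio Lab starts after HIIT Basics ends — done with HIIT Basics.
Yoga Intro starts exactly when Rowing Flow ends (back-to-back, no overlap) — done with Rowing Flow.
Cardio Lab starts after Yoga Intro ends — done with Yoga Intro.
Cardio Flow starts before Cardio Lab ends → Cardio Lab and Cardio Flow overlap.
Overlapping pairs: Barre Power & HIIT Basics, Barre Power & Rowing Flow, Cardio Flow & Cardio Lab, HIIT Basics & Rowing Flow, HIIT Basics & Yoga Intro — 5 in total.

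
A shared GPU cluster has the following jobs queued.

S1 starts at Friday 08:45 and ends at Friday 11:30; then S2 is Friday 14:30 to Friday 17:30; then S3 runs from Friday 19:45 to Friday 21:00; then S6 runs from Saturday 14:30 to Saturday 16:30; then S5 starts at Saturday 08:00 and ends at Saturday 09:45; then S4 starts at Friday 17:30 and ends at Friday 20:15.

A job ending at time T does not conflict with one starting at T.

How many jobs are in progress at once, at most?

2

Walk through starts and ends in time order (an end at T is processed before a start at T):
Friday 08:45 start S1 → 1
Friday 11:30 end S1 → 0
Friday 14:30 start S2 → 1
Friday 17:30 end S2 → 0
Friday 17:30 start S4 → 1
Friday 19:45 start S3 → 2
Friday 20:15 end S4 → 1
Friday 21:00 end S3 → 0
Saturday 08:00 start S5 → 1
Saturday 09:45 end S5 → 0
Saturday 14:30 start S6 → 1
Saturday 16:30 end S6 → 0
Peak is 2, at Friday 19:45 (S3, S4).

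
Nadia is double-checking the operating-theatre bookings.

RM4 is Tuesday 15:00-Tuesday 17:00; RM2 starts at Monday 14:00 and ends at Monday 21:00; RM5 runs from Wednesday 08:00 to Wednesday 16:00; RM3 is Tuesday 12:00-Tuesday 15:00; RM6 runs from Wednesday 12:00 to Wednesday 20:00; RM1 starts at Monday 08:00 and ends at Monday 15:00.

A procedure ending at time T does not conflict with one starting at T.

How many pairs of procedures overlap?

Sorted by start: RM1, RM2, RM3, RM4, RM5, RM6.
RM2 starts before RM1 ends → RM1 and RM2 overlap.
RM3 starts after RM1 ends, so RM1 has no further overlaps.
RM3 starts after RM2 ends, so RM2 has no further overlaps.
RM4 starts exactly when RM3 ends (back-to-back, no overlap), so RM3 has no further overlaps.
RM5 starts after RM4 ends, so RM4 has no further overlaps.
RM6 starts before RM5 ends → RM5 and RM6 overlap.
Overlapping pairs: RM1 & RM2, RM5 & RM6 — 2 in total.

2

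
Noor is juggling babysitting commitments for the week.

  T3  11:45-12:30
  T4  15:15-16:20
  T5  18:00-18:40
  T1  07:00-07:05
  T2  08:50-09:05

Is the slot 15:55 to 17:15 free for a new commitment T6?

No — it overlaps T4

T1: ends 07:05 at or before T6 starts 15:55 → clear.
T2: ends 09:05 at or before T6 starts 15:55 → clear.
T3: ends 12:30 at or before T6 starts 15:55 → clear.
T4: starts 15:15 before T6 ends 17:15, and ends 16:20 after T6 starts 15:55 → overlap.
T5: starts 18:00 at or after T6 ends 17:15 → clear.
T6 overlaps T4.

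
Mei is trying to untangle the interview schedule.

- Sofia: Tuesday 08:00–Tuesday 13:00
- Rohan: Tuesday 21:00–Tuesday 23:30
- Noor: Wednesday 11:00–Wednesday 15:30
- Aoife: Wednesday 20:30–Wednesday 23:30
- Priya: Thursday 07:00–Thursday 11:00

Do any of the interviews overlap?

Check each pair: they overlap iff neither finishes before the other starts.
Sorted by start: Sofia, Rohan, Noor, Aoife, Priya.
Rohan starts after Sofia ends, so nothing later overlaps Sofia either.
Noor starts after Rohan ends, so nothing later overlaps Rohan either.
Aoife starts after Noor ends, so nothing later overlaps Noor either.
Priya starts after Aoife ends.
Every pair is clear; the schedule has no overlaps.

No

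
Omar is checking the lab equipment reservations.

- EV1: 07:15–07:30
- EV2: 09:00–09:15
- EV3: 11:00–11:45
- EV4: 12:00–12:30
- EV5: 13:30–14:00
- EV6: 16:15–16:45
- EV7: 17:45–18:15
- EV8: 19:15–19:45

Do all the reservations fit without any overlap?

Sorted by start: EV1, EV2, EV3, EV4, EV5, EV6, EV7, EV8.
EV2 starts after EV1 ends, so EV1 has no further overlaps.
EV3 starts after EV2 ends, so EV2 has no further overlaps.
EV4 starts after EV3 ends, so EV3 has no further overlaps.
EV5 starts after EV4 ends, so EV4 has no further overlaps.
EV6 starts after EV5 ends, so EV5 has no further overlaps.
EV7 starts after EV6 ends, so EV6 has no further overlaps.
EV8 starts after EV7 ends.
Every pair is clear; the schedule has no overlaps.

Yes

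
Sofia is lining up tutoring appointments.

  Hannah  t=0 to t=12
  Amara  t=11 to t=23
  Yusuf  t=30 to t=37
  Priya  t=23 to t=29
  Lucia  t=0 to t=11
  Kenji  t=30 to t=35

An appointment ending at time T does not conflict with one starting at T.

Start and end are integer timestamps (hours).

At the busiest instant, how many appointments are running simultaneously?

Sweep the timeline, counting +1 at each start and −1 at each end (ends before starts at a tie):
t=0 start Hannah → 1
t=0 start Lucia → 2
t=11 end Lucia → 1
t=11 start Amara → 2
t=12 end Hannah → 1
t=23 end Amara → 0
t=23 start Priya → 1
t=29 end Priya → 0
t=30 start Kenji → 1
t=30 start Yusuf → 2
t=35 end Kenji → 1
t=37 end Yusuf → 0
Peak is 2, at t=0 (Hannah, Lucia).

2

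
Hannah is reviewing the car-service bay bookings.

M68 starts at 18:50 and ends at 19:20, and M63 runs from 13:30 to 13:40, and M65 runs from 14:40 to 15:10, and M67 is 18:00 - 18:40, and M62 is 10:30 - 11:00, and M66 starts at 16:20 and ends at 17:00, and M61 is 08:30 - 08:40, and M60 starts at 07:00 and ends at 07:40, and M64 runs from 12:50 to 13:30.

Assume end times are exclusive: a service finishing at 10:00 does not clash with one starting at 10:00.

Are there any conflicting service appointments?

No

Sorted by start: M60, M61, M62, M64, M63, M65, M66, M67, M68.
M61 starts after M60 ends; M60 is clear from here.
M62 starts after M61 ends; M61 is clear from here.
M64 starts after M62 ends; M62 is clear from here.
M63 starts exactly when M64 ends (back-to-back, no overlap); M64 is clear from here.
M65 starts after M63 ends; M63 is clear from here.
M66 starts after M65 ends; M65 is clear from here.
M67 starts after M66 ends; M66 is clear from here.
M68 starts after M67 ends.
Every pair is clear; the schedule has no overlaps.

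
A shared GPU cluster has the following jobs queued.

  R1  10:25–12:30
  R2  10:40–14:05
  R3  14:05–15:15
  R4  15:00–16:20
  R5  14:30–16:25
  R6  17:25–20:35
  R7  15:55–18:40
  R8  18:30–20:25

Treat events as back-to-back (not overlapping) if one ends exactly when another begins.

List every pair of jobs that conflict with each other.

R1 & R2, R3 & R4, R3 & R5, R4 & R5, R4 & R7, R5 & R7, R6 & R7, R6 & R8, R7 & R8

Sorted by start: R1, R2, R3, R5, R4, R7, R6, R8.
R2 starts before R1 ends → R1 and R2 overlap.
R3 starts after R1 ends; R1 is clear from here.
R3 starts exactly when R2 ends (back-to-back, no overlap); R2 is clear from here.
R5 starts before R3 ends → R3 and R5 overlap.
R4 starts before R3 ends → R3 and R4 overlap.
R7 starts after R3 ends; R3 is clear from here.
R4 starts before R5 ends → R5 and R4 overlap.
R7 starts before R5 ends → R5 and R7 overlap.
R6 starts after R5 ends; R5 is clear from here.
R7 starts before R4 ends → R4 and R7 overlap.
R6 starts after R4 ends; R4 is clear from here.
R6 starts before R7 ends → R7 and R6 overlap.
R8 starts before R7 ends → R7 and R8 overlap.
R8 starts before R6 ends → R6 and R8 overlap.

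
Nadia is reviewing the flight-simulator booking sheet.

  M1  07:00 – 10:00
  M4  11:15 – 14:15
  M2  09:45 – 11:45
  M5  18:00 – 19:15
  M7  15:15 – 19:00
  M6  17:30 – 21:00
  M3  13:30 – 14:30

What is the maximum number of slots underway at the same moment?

Sweep the timeline, counting +1 at each start and −1 at each end (ends before starts at a tie):
07:00 start M1 → 1
09:45 start M2 → 2
10:00 end M1 → 1
11:15 start M4 → 2
11:45 end M2 → 1
13:30 start M3 → 2
14:15 end M4 → 1
14:30 end M3 → 0
15:15 start M7 → 1
17:30 start M6 → 2
18:00 start M5 → 3
19:00 end M7 → 2
19:15 end M5 → 1
21:00 end M6 → 0
Peak is 3, at 18:00 (M5, M6, M7).

3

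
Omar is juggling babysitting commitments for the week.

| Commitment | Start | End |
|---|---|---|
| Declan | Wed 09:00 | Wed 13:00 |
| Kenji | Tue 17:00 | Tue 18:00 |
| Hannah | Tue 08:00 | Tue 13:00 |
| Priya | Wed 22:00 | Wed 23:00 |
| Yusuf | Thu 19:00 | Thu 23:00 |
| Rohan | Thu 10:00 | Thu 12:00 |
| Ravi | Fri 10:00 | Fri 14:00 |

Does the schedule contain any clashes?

Sorted by start: Hannah, Kenji, Declan, Priya, Rohan, Yusuf, Ravi.
Kenji starts after Hannah ends, so Hannah has no further overlaps.
Declan starts after Kenji ends, so Kenji has no further overlaps.
Priya starts after Declan ends, so Declan has no further overlaps.
Rohan starts after Priya ends, so Priya has no further overlaps.
Yusuf starts after Rohan ends, so Rohan has no further overlaps.
Ravi starts after Yusuf ends.
Every pair is clear; the schedule has no overlaps.

No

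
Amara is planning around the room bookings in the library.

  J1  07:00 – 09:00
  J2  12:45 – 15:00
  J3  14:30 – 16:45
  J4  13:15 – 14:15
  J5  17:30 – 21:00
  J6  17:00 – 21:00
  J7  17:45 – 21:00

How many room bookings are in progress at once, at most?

3

Sort all start/end points and keep a running count:
07:00 start J1 → 1
09:00 end J1 → 0
12:45 start J2 → 1
13:15 start J4 → 2
14:15 end J4 → 1
14:30 start J3 → 2
15:00 end J2 → 1
16:45 end J3 → 0
17:00 start J6 → 1
17:30 start J5 → 2
17:45 start J7 → 3
21:00 end J5 → 2
21:00 end J6 → 1
21:00 end J7 → 0
Peak is 3, at 17:45 (J5, J6, J7).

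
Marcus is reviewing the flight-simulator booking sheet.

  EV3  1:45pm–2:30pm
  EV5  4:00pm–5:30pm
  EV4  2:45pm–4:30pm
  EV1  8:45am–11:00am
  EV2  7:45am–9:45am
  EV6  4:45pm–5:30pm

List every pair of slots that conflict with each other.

EV1 & EV2, EV4 & EV5, EV5 & EV6

Check each pair: they overlap iff neither finishes before the other starts.
Sorted by start: EV2, EV1, EV3, EV4, EV5, EV6.
EV1 starts before EV2 ends → EV2 and EV1 overlap.
EV3 starts after EV2 ends, so nothing later overlaps EV2 either.
EV3 starts after EV1 ends, so nothing later overlaps EV1 either.
EV4 starts after EV3 ends, so nothing later overlaps EV3 either.
EV5 starts before EV4 ends → EV4 and EV5 overlap.
EV6 starts after EV4 ends.
EV6 starts before EV5 ends → EV5 and EV6 overlap.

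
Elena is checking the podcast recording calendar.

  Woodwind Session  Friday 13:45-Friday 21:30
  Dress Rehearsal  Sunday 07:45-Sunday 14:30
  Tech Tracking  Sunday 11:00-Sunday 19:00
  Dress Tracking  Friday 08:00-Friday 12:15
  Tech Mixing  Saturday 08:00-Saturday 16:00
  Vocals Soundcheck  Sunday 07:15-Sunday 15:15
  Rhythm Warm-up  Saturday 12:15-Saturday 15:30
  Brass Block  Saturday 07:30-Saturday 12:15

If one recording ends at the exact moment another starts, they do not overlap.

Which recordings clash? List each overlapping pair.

Brass Block & Tech Mixing, Dress Rehearsal & Tech Tracking, Dress Rehearsal & Vocals Soundcheck, Rhythm Warm-up & Tech Mixing, Tech Tracking & Vocals Soundcheck

Check each pair: they overlap iff neither finishes before the other starts.
Sorted by start: Dress Tracking, Woodwind Session, Brass Block, Tech Mixing, Rhythm Warm-up, Vocals Soundcheck, Dress Rehearsal, Tech Tracking.
Woodwind Session starts after Dress Tracking ends, so Dress Tracking has no further overlaps.
Brass Block starts after Woodwind Session ends, so Woodwind Session has no further overlaps.
Tech Mixing starts before Brass Block ends → Brass Block and Tech Mixing overlap.
Rhythm Warm-up starts exactly when Brass Block ends (back-to-back, no overlap), so Brass Block has no further overlaps.
Rhythm Warm-up starts before Tech Mixing ends → Tech Mixing and Rhythm Warm-up overlap.
Vocals Soundcheck starts after Tech Mixing ends, so Tech Mixing has no further overlaps.
Vocals Soundcheck starts after Rhythm Warm-up ends, so Rhythm Warm-up has no further overlaps.
Dress Rehearsal starts before Vocals Soundcheck ends → Vocals Soundcheck and Dress Rehearsal overlap.
Tech Tracking starts before Vocals Soundcheck ends → Vocals Soundcheck and Tech Tracking overlap.
Tech Tracking starts before Dress Rehearsal ends → Dress Rehearsal and Tech Tracking overlap.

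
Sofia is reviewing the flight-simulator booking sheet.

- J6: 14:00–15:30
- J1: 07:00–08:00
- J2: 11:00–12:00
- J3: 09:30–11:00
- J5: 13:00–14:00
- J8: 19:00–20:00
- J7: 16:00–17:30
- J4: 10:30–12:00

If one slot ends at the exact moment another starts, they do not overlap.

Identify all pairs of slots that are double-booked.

J2 & J4, J3 & J4

Sorted by start: J1, J3, J4, J2, J5, J6, J7, J8.
J3 starts after J1 ends; J1 is clear from here.
J4 starts before J3 ends → J3 and J4 overlap.
J2 starts exactly when J3 ends (back-to-back, no overlap); J3 is clear from here.
J2 starts before J4 ends → J4 and J2 overlap.
J5 starts after J4 ends; J4 is clear from here.
J5 starts after J2 ends; J2 is clear from here.
J6 starts exactly when J5 ends (back-to-back, no overlap); J5 is clear from here.
J7 starts after J6 ends; J6 is clear from here.
J8 starts after J7 ends.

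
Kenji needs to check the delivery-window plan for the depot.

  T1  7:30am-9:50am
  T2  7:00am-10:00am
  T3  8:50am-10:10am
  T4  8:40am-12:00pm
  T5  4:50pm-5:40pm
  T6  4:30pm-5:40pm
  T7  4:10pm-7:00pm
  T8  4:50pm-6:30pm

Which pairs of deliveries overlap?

Two intervals overlap when each starts before the other ends.
Sorted by start: T2, T1, T4, T3, T7, T6, T5, T8.
T1 starts before T2 ends → T2 and T1 overlap.
T4 starts before T2 ends → T2 and T4 overlap.
T3 starts before T2 ends → T2 and T3 overlap.
T7 starts after T2 ends, so T2 has no further overlaps.
T4 starts before T1 ends → T1 and T4 overlap.
T3 starts before T1 ends → T1 and T3 overlap.
T7 starts after T1 ends, so T1 has no further overlaps.
T3 starts before T4 ends → T4 and T3 overlap.
T7 starts after T4 ends, so T4 has no further overlaps.
T7 starts after T3 ends, so T3 has no further overlaps.
T6 starts before T7 ends → T7 and T6 overlap.
T5 starts before T7 ends → T7 and T5 overlap.
T8 starts before T7 ends → T7 and T8 overlap.
T5 starts before T6 ends → T6 and T5 overlap.
T8 starts before T6 ends → T6 and T8 overlap.
T8 starts before T5 ends → T5 and T8 overlap.

T1 & T2, T1 & T3, T1 & T4, T2 & T3, T2 & T4, T3 & T4, T5 & T6, T5 & T7, T5 & T8, T6 & T7, T6 & T8, T7 & T8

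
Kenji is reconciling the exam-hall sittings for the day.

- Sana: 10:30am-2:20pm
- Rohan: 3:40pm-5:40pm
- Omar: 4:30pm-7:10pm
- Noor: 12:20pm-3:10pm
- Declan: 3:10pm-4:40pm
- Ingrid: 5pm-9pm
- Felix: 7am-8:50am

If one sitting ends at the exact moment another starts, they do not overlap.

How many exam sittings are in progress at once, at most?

3

Sort all start/end points and keep a running count:
7am start Felix → 1
8:50am end Felix → 0
10:30am start Sana → 1
12:20pm start Noor → 2
2:20pm end Sana → 1
3:10pm end Noor → 0
3:10pm start Declan → 1
3:40pm start Rohan → 2
4:30pm start Omar → 3
4:40pm end Declan → 2
5pm start Ingrid → 3
5:40pm end Rohan → 2
7:10pm end Omar → 1
9pm end Ingrid → 0
Peak is 3, at 4:30pm (Declan, Omar, Rohan).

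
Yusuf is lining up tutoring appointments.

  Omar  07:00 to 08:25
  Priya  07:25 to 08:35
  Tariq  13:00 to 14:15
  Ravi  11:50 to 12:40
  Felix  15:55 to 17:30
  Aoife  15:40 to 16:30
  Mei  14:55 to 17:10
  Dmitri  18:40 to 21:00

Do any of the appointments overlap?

Sorted by start: Omar, Priya, Ravi, Tariq, Mei, Aoife, Felix, Dmitri.
Priya starts before Omar ends → Omar and Priya overlap.
That's a conflict, so the schedule is not conflict-free.

Yes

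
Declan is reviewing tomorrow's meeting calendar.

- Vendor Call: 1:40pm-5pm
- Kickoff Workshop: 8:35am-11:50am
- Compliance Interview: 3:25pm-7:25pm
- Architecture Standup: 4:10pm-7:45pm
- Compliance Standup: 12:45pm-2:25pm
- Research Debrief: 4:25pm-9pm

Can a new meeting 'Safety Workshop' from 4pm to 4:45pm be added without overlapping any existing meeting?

Kickoff Workshop: ends 11:50am at or before Safety Workshop starts 4pm → clear.
Compliance Standup: ends 2:25pm at or before Safety Workshop starts 4pm → clear.
Vendor Call: starts 1:40pm before Safety Workshop ends 4:45pm, and ends 5pm after Safety Workshop starts 4pm → overlap.
Compliance Interview: starts 3:25pm before Safety Workshop ends 4:45pm, and ends 7:25pm after Safety Workshop starts 4pm → overlap.
Architecture Standup: starts 4:10pm before Safety Workshop ends 4:45pm, and ends 7:45pm after Safety Workshop starts 4pm → overlap.
Research Debrief: starts 4:25pm before Safety Workshop ends 4:45pm, and ends 9pm after Safety Workshop starts 4pm → overlap.
Safety Workshop overlaps Vendor Call, Compliance Interview, Research Debrief, Architecture Standup.

No — it overlaps Architecture Standup, Compliance Interview, Research Debrief, Vendor Call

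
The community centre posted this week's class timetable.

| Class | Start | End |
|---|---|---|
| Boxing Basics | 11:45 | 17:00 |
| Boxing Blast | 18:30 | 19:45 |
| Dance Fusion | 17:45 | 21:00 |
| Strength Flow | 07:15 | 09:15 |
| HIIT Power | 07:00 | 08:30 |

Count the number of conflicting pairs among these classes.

Sorted by start: HIIT Power, Strength Flow, Boxing Basics, Dance Fusion, Boxing Blast.
Strength Flow starts before HIIT Power ends → HIIT Power and Strength Flow overlap.
Boxing Basics starts after HIIT Power ends, so HIIT Power has no further overlaps.
Boxing Basics starts after Strength Flow ends, so Strength Flow has no further overlaps.
Dance Fusion starts after Boxing Basics ends, so Boxing Basics has no further overlaps.
Boxing Blast starts before Dance Fusion ends → Dance Fusion and Boxing Blast overlap.
Overlapping pairs: Boxing Blast & Dance Fusion, HIIT Power & Strength Flow — 2 in total.

2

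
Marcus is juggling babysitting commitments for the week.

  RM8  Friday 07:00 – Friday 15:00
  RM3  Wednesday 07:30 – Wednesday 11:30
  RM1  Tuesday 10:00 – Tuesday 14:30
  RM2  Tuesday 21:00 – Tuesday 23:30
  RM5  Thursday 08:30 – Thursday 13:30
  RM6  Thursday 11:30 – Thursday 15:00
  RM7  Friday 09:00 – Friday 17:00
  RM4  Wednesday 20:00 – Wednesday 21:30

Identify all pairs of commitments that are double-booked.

RM5 & RM6, RM7 & RM8

Check each pair: they overlap iff neither finishes before the other starts.
Sorted by start: RM1, RM2, RM3, RM4, RM5, RM6, RM8, RM7.
RM2 starts after RM1 ends; RM1 is clear from here.
RM3 starts after RM2 ends; RM2 is clear from here.
RM4 starts after RM3 ends; RM3 is clear from here.
RM5 starts after RM4 ends; RM4 is clear from here.
RM6 starts before RM5 ends → RM5 and RM6 overlap.
RM8 starts after RM5 ends; RM5 is clear from here.
RM8 starts after RM6 ends; RM6 is clear from here.
RM7 starts before RM8 ends → RM8 and RM7 overlap.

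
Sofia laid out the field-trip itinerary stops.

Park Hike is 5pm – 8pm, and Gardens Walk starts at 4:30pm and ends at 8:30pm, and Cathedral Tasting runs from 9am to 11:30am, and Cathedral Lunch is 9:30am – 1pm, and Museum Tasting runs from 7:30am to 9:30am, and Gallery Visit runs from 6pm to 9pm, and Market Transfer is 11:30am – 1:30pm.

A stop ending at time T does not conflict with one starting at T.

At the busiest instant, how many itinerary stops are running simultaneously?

3

Sort all start/end points and keep a running count:
7:30am start Museum Tasting → 1
9am start Cathedral Tasting → 2
9:30am end Museum Tasting → 1
9:30am start Cathedral Lunch → 2
11:30am end Cathedral Tasting → 1
11:30am start Market Transfer → 2
1pm end Cathedral Lunch → 1
1:30pm end Market Transfer → 0
4:30pm start Gardens Walk → 1
5pm start Park Hike → 2
6pm start Gallery Visit → 3
8pm end Park Hike → 2
8:30pm end Gardens Walk → 1
9pm end Gallery Visit → 0
Peak is 3, at 6pm (Gallery Visit, Gardens Walk, Park Hike).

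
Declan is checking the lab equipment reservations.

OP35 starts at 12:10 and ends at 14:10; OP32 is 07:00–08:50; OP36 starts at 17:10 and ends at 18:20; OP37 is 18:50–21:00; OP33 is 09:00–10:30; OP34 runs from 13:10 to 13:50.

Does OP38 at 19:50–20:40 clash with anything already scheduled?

OP32: ends 08:50 at or before OP38 starts 19:50 → clear.
OP33: ends 10:30 at or before OP38 starts 19:50 → clear.
OP35: ends 14:10 at or before OP38 starts 19:50 → clear.
OP34: ends 13:50 at or before OP38 starts 19:50 → clear.
OP36: ends 18:20 at or before OP38 starts 19:50 → clear.
OP37: starts 18:50 before OP38 ends 20:40, and ends 21:00 after OP38 starts 19:50 → overlap.
OP38 overlaps OP37.

Yes — it overlaps OP37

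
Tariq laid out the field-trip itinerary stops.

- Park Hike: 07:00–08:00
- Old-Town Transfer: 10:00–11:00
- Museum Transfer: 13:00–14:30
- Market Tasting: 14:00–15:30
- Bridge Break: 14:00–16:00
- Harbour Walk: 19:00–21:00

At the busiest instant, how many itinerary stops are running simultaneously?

3

Walk through starts and ends in time order (an end at T is processed before a start at T):
07:00 start Park Hike → 1
08:00 end Park Hike → 0
10:00 start Old-Town Transfer → 1
11:00 end Old-Town Transfer → 0
13:00 start Museum Transfer → 1
14:00 start Bridge Break → 2
14:00 start Market Tasting → 3
14:30 end Museum Transfer → 2
15:30 end Market Tasting → 1
16:00 end Bridge Break → 0
19:00 start Harbour Walk → 1
21:00 end Harbour Walk → 0
Peak is 3, at 14:00 (Bridge Break, Market Tasting, Museum Transfer).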